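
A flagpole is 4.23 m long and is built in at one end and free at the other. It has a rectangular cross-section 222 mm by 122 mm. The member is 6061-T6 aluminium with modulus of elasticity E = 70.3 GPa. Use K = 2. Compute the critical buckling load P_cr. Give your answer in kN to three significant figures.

Buckling occurs about the weak axis: I_min = h·b³/12 with b = 122 mm (the shorter side).
I_min = 222×122³/12 = 3.359×10^7 mm⁴
I = 3.359×10^7 mm⁴ = 3.359×10^-5 m⁴
Effective length L_e = K·L = 2 × 4.23 = 8.460 m
P_cr = π²EI / L_e² = π² × 70.3×10⁹ × 3.359×10^-5 / 8.460² = 3.257×10^5 N

P_cr ≈ 326 kN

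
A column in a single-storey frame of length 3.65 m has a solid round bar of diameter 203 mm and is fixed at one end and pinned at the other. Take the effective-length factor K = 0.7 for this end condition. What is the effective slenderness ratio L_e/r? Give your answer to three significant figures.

λ ≈ 50.3

For a solid circle r = d/4 = 203/4 = 50.75 mm
L_e = K·L = 0.7 × 3.65 m = 2.555 m = 2555.0 mm
λ = L_e / r_min = 2555.0 / 50.75 = 50.3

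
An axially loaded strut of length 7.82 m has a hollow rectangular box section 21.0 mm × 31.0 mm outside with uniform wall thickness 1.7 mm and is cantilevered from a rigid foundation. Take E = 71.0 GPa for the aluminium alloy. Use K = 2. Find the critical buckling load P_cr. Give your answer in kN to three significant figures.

Inner dimensions: h_i = 31.0 − 2×1.7 = 27.60 mm, b_i = 21.0 − 2×1.7 = 17.60 mm
Weak-axis I_min = (h_o·b_o³ − h_i·b_i³)/12 with b_o = 21.0, b_i = 17.60 mm (shorter outer/inner sides).
I_min = (31.0×21.0³ − 27.60×17.60³)/12 = 1.139×10^4 mm⁴
I = 1.139×10^4 mm⁴ = 1.139×10^-8 m⁴
Effective length L_e = K·L = 2 × 7.82 = 15.64 m
P_cr = π²EI / L_e² = π² × 71.0×10⁹ × 1.139×10^-8 / 15.64² = 32.62 N

P_cr ≈ 0.0326 kN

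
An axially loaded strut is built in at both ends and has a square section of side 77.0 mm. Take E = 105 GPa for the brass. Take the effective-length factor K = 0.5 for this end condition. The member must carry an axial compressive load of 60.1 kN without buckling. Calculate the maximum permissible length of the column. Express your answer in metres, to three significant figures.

L_max ≈ 14.2 m

I = a⁴/12 = 77.0⁴/12 = 2.929×10^6 mm⁴
I = 2.929×10^-6 m⁴
At the buckling limit P_cr = P = 6.010×10^4 N
From P_cr = π²EI/(K·L)²:  L = (1/K)·√(π²EI/P_cr) = (1/0.5)·√(π²×1.05×10^11×2.929×10^-6/6.010×10^4)
L = 14.2 m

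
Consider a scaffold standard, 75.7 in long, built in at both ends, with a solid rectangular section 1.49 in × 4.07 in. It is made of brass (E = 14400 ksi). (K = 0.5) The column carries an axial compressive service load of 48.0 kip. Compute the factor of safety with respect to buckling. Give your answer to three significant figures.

Buckling occurs about the weak axis: I_min = h·b³/12 with b = 1.49 in (the shorter side).
I_min = 4.07×1.49³/12 = 1.122 in⁴
Effective length L_e = K·L = 0.5 × 75.7 = 37.85 in
P_cr = π²EI / L_e² = π² × 14400×10³ × 1.122 / 37.85² = 1.113×10^5 lb
Factor of safety n = P_cr / P = 111.30 / 48.0 = 2.32

n ≈ 2.32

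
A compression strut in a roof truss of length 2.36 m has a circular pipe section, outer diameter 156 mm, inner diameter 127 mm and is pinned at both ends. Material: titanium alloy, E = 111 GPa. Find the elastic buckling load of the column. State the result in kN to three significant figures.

P_cr ≈ 3210 kN

d_o = 156 mm, d_i = 127 mm
I = π(d_o⁴ − d_i⁴)/64 = π(156⁴ − 127.0⁴)/64 = 1.630×10^7 mm⁴
I = 1.630×10^7 mm⁴ = 1.630×10^-5 m⁴
Effective length L_e = K·L = 1 × 2.36 = 2.360 m
P_cr = π²EI / L_e² = π² × 111×10⁹ × 1.630×10^-5 / 2.360² = 3.207×10^6 N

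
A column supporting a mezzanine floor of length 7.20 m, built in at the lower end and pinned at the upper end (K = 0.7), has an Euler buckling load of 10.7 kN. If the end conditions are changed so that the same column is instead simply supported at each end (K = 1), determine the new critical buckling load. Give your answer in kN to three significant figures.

P_cr ≈ 5.24 kN

P_cr ∝ 1/K², so P_cr,new = P_cr,old × (K_old/K_new)² = 10.7 × (0.7/1)²
= 10.7 × 0.4900 = 5.24 kN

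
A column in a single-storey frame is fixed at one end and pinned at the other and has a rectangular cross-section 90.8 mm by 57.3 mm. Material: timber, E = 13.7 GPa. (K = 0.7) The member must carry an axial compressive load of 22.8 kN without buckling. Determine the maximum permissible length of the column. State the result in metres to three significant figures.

Buckling occurs about the weak axis: I_min = h·b³/12 with b = 57.3 mm (the shorter side).
I_min = 90.8×57.3³/12 = 1.424×10^6 mm⁴
I = 1.424×10^-6 m⁴
At the buckling limit P_cr = P = 2.280×10^4 N
From P_cr = π²EI/(K·L)²:  L = (1/K)·√(π²EI/P_cr) = (1/0.7)·√(π²×1.37×10^10×1.424×10^-6/2.280×10^4)
L = 4.15 m

L_max ≈ 4.15 m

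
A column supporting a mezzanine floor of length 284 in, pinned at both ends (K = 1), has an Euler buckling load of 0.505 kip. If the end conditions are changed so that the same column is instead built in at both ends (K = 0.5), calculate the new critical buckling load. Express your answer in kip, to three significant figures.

P_cr ∝ 1/K², so P_cr,new = P_cr,old × (K_old/K_new)² = 0.505 × (1/0.5)²
= 0.505 × 4.000 = 2.02 kip

P_cr ≈ 2.02 kip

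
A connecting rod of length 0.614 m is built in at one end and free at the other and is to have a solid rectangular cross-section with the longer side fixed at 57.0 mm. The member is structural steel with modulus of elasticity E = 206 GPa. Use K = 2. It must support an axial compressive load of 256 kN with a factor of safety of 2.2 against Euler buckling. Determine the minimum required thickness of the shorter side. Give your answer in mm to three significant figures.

Required P_cr = n·P = 2.2 × 256 = 563.2 kN
L_e = K·L = 2 × 0.614 = 1.228 m
Required I = P_cr·L_e²/(π²E) = 5.632×10^5 × 1.228² / (π² × 2.06×10^11) = 4.177×10^-7 m⁴
I_req = 4.177×10^5 mm⁴
Rectangle, weak axis: I_min = h·b³/12 with h = 57.0 mm fixed  ⇒  b = (12I/h)^(1/3) = 44.5 mm

b ≈ 44.5 mm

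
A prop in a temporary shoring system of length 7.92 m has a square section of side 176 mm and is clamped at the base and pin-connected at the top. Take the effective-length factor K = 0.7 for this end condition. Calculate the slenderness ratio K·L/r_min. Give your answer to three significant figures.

λ ≈ 109

For a square r = a/√12 = 176/√12 = 50.81 mm
L_e = K·L = 0.7 × 7.92 m = 5.544 m = 5544.0 mm
λ = L_e / r_min = 5544.0 / 50.81 = 109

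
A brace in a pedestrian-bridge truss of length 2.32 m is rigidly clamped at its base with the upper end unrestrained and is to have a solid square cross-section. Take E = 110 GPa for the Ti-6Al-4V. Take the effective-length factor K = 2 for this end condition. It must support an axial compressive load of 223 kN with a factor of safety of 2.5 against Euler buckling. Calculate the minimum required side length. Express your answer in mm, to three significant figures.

a ≈ 107 mm

Required P_cr = n·P = 2.5 × 223 = 557.5 kN
L_e = K·L = 2 × 2.32 = 4.640 m
Required I = P_cr·L_e²/(π²E) = 5.575×10^5 × 4.640² / (π² × 1.10×10^11) = 1.106×10^-5 m⁴
I_req = 1.106×10^7 mm⁴
Solid square: I = a⁴/12  ⇒  a = (12I)^(1/4) = (12×1.106×10^7)^(1/4) = 107 mm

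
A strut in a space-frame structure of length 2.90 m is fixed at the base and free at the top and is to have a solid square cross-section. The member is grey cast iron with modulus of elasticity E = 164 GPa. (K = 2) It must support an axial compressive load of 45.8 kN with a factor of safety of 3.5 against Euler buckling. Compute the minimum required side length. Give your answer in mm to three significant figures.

a ≈ 79.5 mm

Required P_cr = n·P = 3.5 × 45.8 = 160.3 kN
L_e = K·L = 2 × 2.90 = 5.800 m
Required I = P_cr·L_e²/(π²E) = 1.603×10^5 × 5.800² / (π² × 1.64×10^11) = 3.332×10^-6 m⁴
I_req = 3.332×10^6 mm⁴
Solid square: I = a⁴/12  ⇒  a = (12I)^(1/4) = (12×3.332×10^6)^(1/4) = 79.5 mm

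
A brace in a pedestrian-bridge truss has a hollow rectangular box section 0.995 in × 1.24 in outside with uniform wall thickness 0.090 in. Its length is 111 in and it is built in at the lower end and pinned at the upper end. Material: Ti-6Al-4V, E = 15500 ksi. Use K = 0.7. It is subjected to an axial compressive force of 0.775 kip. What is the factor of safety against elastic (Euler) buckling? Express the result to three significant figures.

Inner dimensions: h_i = 1.24 − 2×0.090 = 1.060 in, b_i = 0.995 − 2×0.090 = 0.8150 in
Weak-axis I_min = (h_o·b_o³ − h_i·b_i³)/12 with b_o = 0.995, b_i = 0.8150 in (shorter outer/inner sides).
I_min = (1.24×0.995³ − 1.060×0.8150³)/12 = 5.397×10^-2 in⁴
Effective length L_e = K·L = 0.7 × 111 = 77.70 in
P_cr = π²EI / L_e² = π² × 15500×10³ × 5.397×10^-2 / 77.70² = 1.368×10^3 lb
Factor of safety n = P_cr / P = 1.3676 / 0.775 = 1.76

n ≈ 1.76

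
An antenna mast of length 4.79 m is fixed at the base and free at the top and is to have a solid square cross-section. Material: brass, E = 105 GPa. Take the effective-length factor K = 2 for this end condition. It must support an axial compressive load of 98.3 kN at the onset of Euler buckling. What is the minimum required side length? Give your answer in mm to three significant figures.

L_e = K·L = 2 × 4.79 = 9.580 m
Required I = P_cr·L_e²/(π²E) = 9.830×10^4 × 9.580² / (π² × 1.05×10^11) = 8.706×10^-6 m⁴
I_req = 8.706×10^6 mm⁴
Solid square: I = a⁴/12  ⇒  a = (12I)^(1/4) = (12×8.706×10^6)^(1/4) = 101 mm

a ≈ 101 mm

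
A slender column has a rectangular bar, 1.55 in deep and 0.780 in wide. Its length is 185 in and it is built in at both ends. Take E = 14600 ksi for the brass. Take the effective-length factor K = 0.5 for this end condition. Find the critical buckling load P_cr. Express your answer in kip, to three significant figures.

P_cr ≈ 1.03 kip

Buckling occurs about the weak axis: I_min = h·b³/12 with b = 0.780 in (the shorter side).
I_min = 1.55×0.780³/12 = 6.130×10^-2 in⁴
Effective length L_e = K·L = 0.5 × 185 = 92.50 in
P_cr = π²EI / L_e² = π² × 14600×10³ × 6.130×10^-2 / 92.50² = 1.032×10^3 lb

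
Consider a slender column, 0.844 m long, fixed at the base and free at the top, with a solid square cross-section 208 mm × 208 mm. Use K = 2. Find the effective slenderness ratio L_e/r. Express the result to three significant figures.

λ ≈ 28.1

For a square r = a/√12 = 208/√12 = 60.04 mm
L_e = K·L = 2 × 0.844 m = 1.688 m = 1688.0 mm
λ = L_e / r_min = 1688.0 / 60.04 = 28.1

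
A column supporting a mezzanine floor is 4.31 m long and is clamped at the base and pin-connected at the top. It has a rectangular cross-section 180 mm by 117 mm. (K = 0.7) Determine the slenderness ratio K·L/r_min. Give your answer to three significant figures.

λ ≈ 89.3

For a rectangle r_min = b/√12 = 117/√12 = 33.77 mm
L_e = K·L = 0.7 × 4.31 m = 3.017 m = 3017.0 mm
λ = L_e / r_min = 3017.0 / 33.77 = 89.3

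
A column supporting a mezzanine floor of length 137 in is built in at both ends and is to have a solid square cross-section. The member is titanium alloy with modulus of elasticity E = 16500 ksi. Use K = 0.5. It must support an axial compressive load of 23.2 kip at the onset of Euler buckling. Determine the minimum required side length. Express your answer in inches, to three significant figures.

L_e = K·L = 0.5 × 137 = 68.50 in
Required I = P_cr·L_e²/(π²E) = 2.320×10^4 × 68.50² / (π² × 1.65×10^7) = 0.6685 in⁴
Solid square: I = a⁴/12  ⇒  a = (12I)^(1/4) = (12×0.6685)^(1/4) = 1.68 in

a ≈ 1.68 in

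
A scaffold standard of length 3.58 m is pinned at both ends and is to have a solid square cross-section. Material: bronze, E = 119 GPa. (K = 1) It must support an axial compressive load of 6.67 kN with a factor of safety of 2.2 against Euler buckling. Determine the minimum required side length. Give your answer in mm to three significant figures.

Required P_cr = n·P = 2.2 × 6.67 = 14.67 kN
L_e = K·L = 1 × 3.58 = 3.580 m
Required I = P_cr·L_e²/(π²E) = 1.467×10^4 × 3.580² / (π² × 1.19×10^11) = 1.601×10^-7 m⁴
I_req = 1.601×10^5 mm⁴
Solid square: I = a⁴/12  ⇒  a = (12I)^(1/4) = (12×1.601×10^5)^(1/4) = 37.2 mm

a ≈ 37.2 mm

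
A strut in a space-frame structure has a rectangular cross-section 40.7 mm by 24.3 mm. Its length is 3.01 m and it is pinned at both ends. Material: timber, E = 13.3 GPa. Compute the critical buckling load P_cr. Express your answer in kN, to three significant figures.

P_cr ≈ 0.705 kN

Buckling occurs about the weak axis: I_min = h·b³/12 with b = 24.3 mm (the shorter side).
I_min = 40.7×24.3³/12 = 4.867×10^4 mm⁴
I = 4.867×10^4 mm⁴ = 4.867×10^-8 m⁴
Effective length L_e = K·L = 1 × 3.01 = 3.010 m
P_cr = π²EI / L_e² = π² × 13.3×10⁹ × 4.867×10^-8 / 3.010² = 705.1 N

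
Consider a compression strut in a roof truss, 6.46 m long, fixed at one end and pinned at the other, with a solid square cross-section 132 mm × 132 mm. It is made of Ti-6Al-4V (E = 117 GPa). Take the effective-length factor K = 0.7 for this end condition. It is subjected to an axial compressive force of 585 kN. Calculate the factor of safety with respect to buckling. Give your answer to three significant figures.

n ≈ 2.44

I = a⁴/12 = 132⁴/12 = 2.530×10^7 mm⁴
I = 2.530×10^7 mm⁴ = 2.530×10^-5 m⁴
Effective length L_e = K·L = 0.7 × 6.46 = 4.522 m
P_cr = π²EI / L_e² = π² × 117×10⁹ × 2.530×10^-5 / 4.522² = 1.429×10^6 N
Factor of safety n = P_cr / P = 1428.7 / 585 = 2.44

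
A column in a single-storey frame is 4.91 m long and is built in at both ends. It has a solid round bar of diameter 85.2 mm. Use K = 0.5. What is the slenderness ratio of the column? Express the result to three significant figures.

For a solid circle r = d/4 = 85.2/4 = 21.30 mm
L_e = K·L = 0.5 × 4.91 m = 2.455 m = 2455.0 mm
λ = L_e / r_min = 2455.0 / 21.30 = 115

λ ≈ 115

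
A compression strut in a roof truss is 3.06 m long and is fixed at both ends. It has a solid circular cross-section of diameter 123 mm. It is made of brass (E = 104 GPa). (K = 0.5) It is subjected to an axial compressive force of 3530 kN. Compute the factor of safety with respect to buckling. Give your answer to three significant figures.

I = πd⁴/64 = π×123⁴/64 = 1.124×10^7 mm⁴
I = 1.124×10^7 mm⁴ = 1.124×10^-5 m⁴
Effective length L_e = K·L = 0.5 × 3.06 = 1.530 m
P_cr = π²EI / L_e² = π² × 104×10⁹ × 1.124×10^-5 / 1.530² = 4.927×10^6 N
Factor of safety n = P_cr / P = 4926.5 / 3530 = 1.40

n ≈ 1.40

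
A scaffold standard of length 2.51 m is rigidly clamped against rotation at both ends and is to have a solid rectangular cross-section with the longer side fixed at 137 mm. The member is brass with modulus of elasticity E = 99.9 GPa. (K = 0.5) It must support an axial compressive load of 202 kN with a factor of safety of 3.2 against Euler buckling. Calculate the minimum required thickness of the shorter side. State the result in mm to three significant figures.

Required P_cr = n·P = 3.2 × 202 = 646.4 kN
L_e = K·L = 0.5 × 2.51 = 1.255 m
Required I = P_cr·L_e²/(π²E) = 6.464×10^5 × 1.255² / (π² × 9.99×10^10) = 1.033×10^-6 m⁴
I_req = 1.033×10^6 mm⁴
Rectangle, weak axis: I_min = h·b³/12 with h = 137 mm fixed  ⇒  b = (12I/h)^(1/3) = 44.9 mm

b ≈ 44.9 mm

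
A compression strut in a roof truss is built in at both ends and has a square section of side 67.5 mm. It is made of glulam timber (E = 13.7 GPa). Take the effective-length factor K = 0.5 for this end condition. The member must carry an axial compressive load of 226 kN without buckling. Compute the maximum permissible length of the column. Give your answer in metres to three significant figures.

I = a⁴/12 = 67.5⁴/12 = 1.730×10^6 mm⁴
I = 1.730×10^-6 m⁴
At the buckling limit P_cr = P = 2.260×10^5 N
From P_cr = π²EI/(K·L)²:  L = (1/K)·√(π²EI/P_cr) = (1/0.5)·√(π²×1.37×10^10×1.730×10^-6/2.260×10^5)
L = 2.03 m

L_max ≈ 2.03 m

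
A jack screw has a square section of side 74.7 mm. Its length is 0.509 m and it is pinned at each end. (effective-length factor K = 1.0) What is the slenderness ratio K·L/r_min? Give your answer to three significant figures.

λ ≈ 23.6

I = a⁴/12 = 74.7⁴/12 = 2.595×10^6 mm⁴
A = 5.580×10^3 mm²;  r_min = √(I/A) = √(2.595×10^6/5.580×10^3) = 21.56 mm
L_e = K·L = 1 × 0.509 m = 0.5090 m = 509.00 mm
λ = L_e / r_min = 509.00 / 21.56 = 23.6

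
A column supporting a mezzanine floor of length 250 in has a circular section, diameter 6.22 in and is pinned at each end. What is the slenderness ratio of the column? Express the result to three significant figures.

λ ≈ 161

For a solid circle r = d/4 = 6.22/4 = 1.555 in
L_e = K·L = 1 × 250 = 250.0 in
λ = L_e / r_min = 250.00 / 1.555 = 161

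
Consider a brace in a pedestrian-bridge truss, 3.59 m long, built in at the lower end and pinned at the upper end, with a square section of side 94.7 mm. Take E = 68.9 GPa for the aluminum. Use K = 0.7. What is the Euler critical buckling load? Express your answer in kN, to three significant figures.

P_cr ≈ 722 kN

I = a⁴/12 = 94.7⁴/12 = 6.702×10^6 mm⁴
I = 6.702×10^6 mm⁴ = 6.702×10^-6 m⁴
Effective length L_e = K·L = 0.7 × 3.59 = 2.513 m
P_cr = π²EI / L_e² = π² × 68.9×10⁹ × 6.702×10^-6 / 2.513² = 7.217×10^5 N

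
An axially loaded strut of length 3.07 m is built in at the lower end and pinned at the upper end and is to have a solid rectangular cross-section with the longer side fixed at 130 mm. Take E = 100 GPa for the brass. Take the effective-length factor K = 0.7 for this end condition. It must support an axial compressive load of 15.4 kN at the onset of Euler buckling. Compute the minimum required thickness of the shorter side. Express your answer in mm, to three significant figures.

b ≈ 18.8 mm

L_e = K·L = 0.7 × 3.07 = 2.149 m
Required I = P_cr·L_e²/(π²E) = 1.540×10^4 × 2.149² / (π² × 1.00×10^11) = 7.206×10^-8 m⁴
I_req = 7.206×10^4 mm⁴
Rectangle, weak axis: I_min = h·b³/12 with h = 130 mm fixed  ⇒  b = (12I/h)^(1/3) = 18.8 mm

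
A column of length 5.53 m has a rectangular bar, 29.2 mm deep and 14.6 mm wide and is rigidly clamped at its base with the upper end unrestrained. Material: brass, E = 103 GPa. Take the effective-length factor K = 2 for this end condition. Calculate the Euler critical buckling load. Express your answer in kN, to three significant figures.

Buckling occurs about the weak axis: I_min = h·b³/12 with b = 14.6 mm (the shorter side).
I_min = 29.2×14.6³/12 = 7.573×10^3 mm⁴
I = 7.573×10^3 mm⁴ = 7.573×10^-9 m⁴
Effective length L_e = K·L = 2 × 5.53 = 11.06 m
P_cr = π²EI / L_e² = π² × 103×10⁹ × 7.573×10^-9 / 11.06² = 62.93 N

P_cr ≈ 0.0629 kN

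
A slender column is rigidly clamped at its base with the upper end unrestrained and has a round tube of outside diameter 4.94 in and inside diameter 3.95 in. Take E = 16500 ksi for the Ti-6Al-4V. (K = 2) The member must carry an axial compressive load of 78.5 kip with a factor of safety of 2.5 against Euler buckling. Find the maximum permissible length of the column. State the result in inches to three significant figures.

L_max ≈ 59.9 in

d_o = 4.94 in, d_i = 3.95 in
I = π(d_o⁴ − d_i⁴)/64 = π(4.94⁴ − 3.950⁴)/64 = 17.28 in⁴
Required critical load P_cr = n·P = 2.5 × 78.5 = 196.2 kip = 1.962×10^5 lb
From P_cr = π²EI/(K·L)²:  L = (1/K)·√(π²EI/P_cr) = (1/2)·√(π²×1.65×10^7×17.28/1.962×10^5)
L = 59.9 in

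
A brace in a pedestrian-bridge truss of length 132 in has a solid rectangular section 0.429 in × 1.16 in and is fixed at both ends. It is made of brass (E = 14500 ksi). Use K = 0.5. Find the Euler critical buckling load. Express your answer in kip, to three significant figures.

Buckling occurs about the weak axis: I_min = h·b³/12 with b = 0.429 in (the shorter side).
I_min = 1.16×0.429³/12 = 7.632×10^-3 in⁴
Effective length L_e = K·L = 0.5 × 132 = 66.00 in
P_cr = π²EI / L_e² = π² × 14500×10³ × 7.632×10^-3 / 66.00² = 250.7 lb

P_cr ≈ 0.251 kip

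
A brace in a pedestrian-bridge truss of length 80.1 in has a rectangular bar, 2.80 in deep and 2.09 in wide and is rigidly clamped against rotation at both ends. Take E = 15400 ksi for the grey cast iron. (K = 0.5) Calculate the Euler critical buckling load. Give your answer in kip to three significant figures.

P_cr ≈ 202 kip

Buckling occurs about the weak axis: I_min = h·b³/12 with b = 2.09 in (the shorter side).
I_min = 2.80×2.09³/12 = 2.130 in⁴
Effective length L_e = K·L = 0.5 × 80.1 = 40.05 in
P_cr = π²EI / L_e² = π² × 15400×10³ × 2.130 / 40.05² = 2.019×10^5 lb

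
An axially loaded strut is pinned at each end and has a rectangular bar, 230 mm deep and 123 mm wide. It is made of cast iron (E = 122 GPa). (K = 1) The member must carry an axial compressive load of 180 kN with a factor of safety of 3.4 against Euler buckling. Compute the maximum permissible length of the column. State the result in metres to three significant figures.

Buckling occurs about the weak axis: I_min = h·b³/12 with b = 123 mm (the shorter side).
I_min = 230×123³/12 = 3.567×10^7 mm⁴
I = 3.567×10^-5 m⁴
Required critical load P_cr = n·P = 3.4 × 180 = 612.0 kN = 6.120×10^5 N
From P_cr = π²EI/(K·L)²:  L = (1/K)·√(π²EI/P_cr) = (1/1)·√(π²×1.22×10^11×3.567×10^-5/6.120×10^5)
L = 8.38 m

L_max ≈ 8.38 m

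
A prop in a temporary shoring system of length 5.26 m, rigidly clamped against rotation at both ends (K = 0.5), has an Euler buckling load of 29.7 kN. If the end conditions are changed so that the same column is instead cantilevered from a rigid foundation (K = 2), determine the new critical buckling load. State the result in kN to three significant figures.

P_cr ≈ 1.86 kN

P_cr ∝ 1/K², so P_cr,new = P_cr,old × (K_old/K_new)² = 29.7 × (0.5/2)²
= 29.7 × 0.06250 = 1.86 kN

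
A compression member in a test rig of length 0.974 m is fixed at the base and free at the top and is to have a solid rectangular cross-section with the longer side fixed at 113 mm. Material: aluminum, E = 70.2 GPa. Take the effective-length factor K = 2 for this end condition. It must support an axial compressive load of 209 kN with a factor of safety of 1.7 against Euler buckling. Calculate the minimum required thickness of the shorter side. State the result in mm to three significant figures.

Required P_cr = n·P = 1.7 × 209 = 355.3 kN
L_e = K·L = 2 × 0.974 = 1.948 m
Required I = P_cr·L_e²/(π²E) = 3.553×10^5 × 1.948² / (π² × 7.02×10^10) = 1.946×10^-6 m⁴
I_req = 1.946×10^6 mm⁴
Rectangle, weak axis: I_min = h·b³/12 with h = 113 mm fixed  ⇒  b = (12I/h)^(1/3) = 59.1 mm

b ≈ 59.1 mm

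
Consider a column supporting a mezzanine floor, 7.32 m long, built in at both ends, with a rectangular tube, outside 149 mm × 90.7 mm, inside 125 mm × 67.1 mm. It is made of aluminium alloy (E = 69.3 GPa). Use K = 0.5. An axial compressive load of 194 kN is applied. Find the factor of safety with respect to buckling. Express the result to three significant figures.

Weak-axis I_min = (h_o·b_o³ − h_i·b_i³)/12 with b_o = 90.7, b_i = 67.10 mm (shorter outer/inner sides).
I_min = (149×90.7³ − 125.0×67.10³)/12 = 6.118×10^6 mm⁴
I = 6.118×10^6 mm⁴ = 6.118×10^-6 m⁴
Effective length L_e = K·L = 0.5 × 7.32 = 3.660 m
P_cr = π²EI / L_e² = π² × 69.3×10⁹ × 6.118×10^-6 / 3.660² = 3.124×10^5 N
Factor of safety n = P_cr / P = 312.36 / 194 = 1.61

n ≈ 1.61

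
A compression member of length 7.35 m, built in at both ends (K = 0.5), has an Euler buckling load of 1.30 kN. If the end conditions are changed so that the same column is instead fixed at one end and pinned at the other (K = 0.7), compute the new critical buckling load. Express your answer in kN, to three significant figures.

P_cr ∝ 1/K², so P_cr,new = P_cr,old × (K_old/K_new)² = 1.30 × (0.5/0.7)²
= 1.30 × 0.5102 = 0.663 kN

P_cr ≈ 0.663 kN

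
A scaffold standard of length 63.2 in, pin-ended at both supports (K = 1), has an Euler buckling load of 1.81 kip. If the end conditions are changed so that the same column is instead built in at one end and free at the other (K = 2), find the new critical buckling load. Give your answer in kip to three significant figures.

P_cr ∝ 1/K², so P_cr,new = P_cr,old × (K_old/K_new)² = 1.81 × (1/2)²
= 1.81 × 0.2500 = 0.452 kip

P_cr ≈ 0.452 kip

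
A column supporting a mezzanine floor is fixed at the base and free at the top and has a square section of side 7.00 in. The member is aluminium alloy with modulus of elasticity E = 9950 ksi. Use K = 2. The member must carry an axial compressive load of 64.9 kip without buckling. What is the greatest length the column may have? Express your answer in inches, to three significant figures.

L_max ≈ 275 in

I = a⁴/12 = 7.00⁴/12 = 200.1 in⁴
At the buckling limit P_cr = P = 6.490×10^4 lb
From P_cr = π²EI/(K·L)²:  L = (1/K)·√(π²EI/P_cr) = (1/2)·√(π²×9.95×10^6×200.1/6.490×10^4)
L = 275 in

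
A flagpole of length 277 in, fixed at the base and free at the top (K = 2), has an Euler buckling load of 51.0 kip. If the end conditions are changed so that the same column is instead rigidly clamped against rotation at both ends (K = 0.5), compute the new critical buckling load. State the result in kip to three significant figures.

P_cr ≈ 816 kip

P_cr ∝ 1/K², so P_cr,new = P_cr,old × (K_old/K_new)² = 51.0 × (2/0.5)²
= 51.0 × 16.00 = 816 kip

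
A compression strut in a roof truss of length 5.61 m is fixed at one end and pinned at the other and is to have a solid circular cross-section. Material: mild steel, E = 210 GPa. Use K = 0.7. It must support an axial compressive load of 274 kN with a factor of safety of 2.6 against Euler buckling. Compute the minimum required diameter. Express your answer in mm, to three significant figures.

Required P_cr = n·P = 2.6 × 274 = 712.4 kN
L_e = K·L = 0.7 × 5.61 = 3.927 m
Required I = P_cr·L_e²/(π²E) = 7.124×10^5 × 3.927² / (π² × 2.10×10^11) = 5.301×10^-6 m⁴
I_req = 5.301×10^6 mm⁴
Solid circle: I = πd⁴/64  ⇒  d = (64I/π)^(1/4) = (64×5.301×10^6/π)^(1/4) = 102 mm

d ≈ 102 mm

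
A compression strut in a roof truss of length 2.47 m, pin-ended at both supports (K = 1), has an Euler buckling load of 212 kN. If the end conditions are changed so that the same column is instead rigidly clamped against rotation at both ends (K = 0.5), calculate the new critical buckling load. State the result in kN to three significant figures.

P_cr ∝ 1/K², so P_cr,new = P_cr,old × (K_old/K_new)² = 212 × (1/0.5)²
= 212 × 4.000 = 848 kN

P_cr ≈ 848 kN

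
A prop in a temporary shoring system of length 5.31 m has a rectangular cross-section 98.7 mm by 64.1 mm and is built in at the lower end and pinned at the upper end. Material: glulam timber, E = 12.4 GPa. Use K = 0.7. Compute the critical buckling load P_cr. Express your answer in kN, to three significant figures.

Buckling occurs about the weak axis: I_min = h·b³/12 with b = 64.1 mm (the shorter side).
I_min = 98.7×64.1³/12 = 2.166×10^6 mm⁴
I = 2.166×10^6 mm⁴ = 2.166×10^-6 m⁴
Effective length L_e = K·L = 0.7 × 5.31 = 3.717 m
P_cr = π²EI / L_e² = π² × 12.4×10⁹ × 2.166×10^-6 / 3.717² = 1.919×10^4 N

P_cr ≈ 19.2 kN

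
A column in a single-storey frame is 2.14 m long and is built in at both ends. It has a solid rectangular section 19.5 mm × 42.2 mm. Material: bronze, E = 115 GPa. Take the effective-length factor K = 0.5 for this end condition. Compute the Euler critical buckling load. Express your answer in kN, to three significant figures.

Buckling occurs about the weak axis: I_min = h·b³/12 with b = 19.5 mm (the shorter side).
I_min = 42.2×19.5³/12 = 2.608×10^4 mm⁴
I = 2.608×10^4 mm⁴ = 2.608×10^-8 m⁴
Effective length L_e = K·L = 0.5 × 2.14 = 1.070 m
P_cr = π²EI / L_e² = π² × 115×10⁹ × 2.608×10^-8 / 1.070² = 2.585×10^4 N

P_cr ≈ 25.9 kN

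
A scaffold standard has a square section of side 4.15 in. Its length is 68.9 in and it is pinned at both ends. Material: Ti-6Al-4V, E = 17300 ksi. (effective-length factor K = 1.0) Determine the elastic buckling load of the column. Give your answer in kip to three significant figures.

I = a⁴/12 = 4.15⁴/12 = 24.72 in⁴
Effective length L_e = K·L = 1 × 68.9 = 68.90 in
P_cr = π²EI / L_e² = π² × 17300×10³ × 24.72 / 68.90² = 8.890×10^5 lb

P_cr ≈ 889 kip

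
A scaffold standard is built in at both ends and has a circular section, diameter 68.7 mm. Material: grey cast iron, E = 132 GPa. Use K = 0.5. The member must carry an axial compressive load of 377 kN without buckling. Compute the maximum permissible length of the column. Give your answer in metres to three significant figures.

L_max ≈ 3.89 m

I = πd⁴/64 = π×68.7⁴/64 = 1.093×10^6 mm⁴
I = 1.093×10^-6 m⁴
At the buckling limit P_cr = P = 3.770×10^5 N
From P_cr = π²EI/(K·L)²:  L = (1/K)·√(π²EI/P_cr) = (1/0.5)·√(π²×1.32×10^11×1.093×10^-6/3.770×10^5)
L = 3.89 m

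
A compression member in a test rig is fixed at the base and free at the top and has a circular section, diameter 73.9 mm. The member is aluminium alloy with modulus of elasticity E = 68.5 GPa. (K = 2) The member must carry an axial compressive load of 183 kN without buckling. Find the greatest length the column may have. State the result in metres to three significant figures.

I = πd⁴/64 = π×73.9⁴/64 = 1.464×10^6 mm⁴
I = 1.464×10^-6 m⁴
At the buckling limit P_cr = P = 1.830×10^5 N
From P_cr = π²EI/(K·L)²:  L = (1/K)·√(π²EI/P_cr) = (1/2)·√(π²×6.85×10^10×1.464×10^-6/1.830×10^5)
L = 1.16 m

L_max ≈ 1.16 m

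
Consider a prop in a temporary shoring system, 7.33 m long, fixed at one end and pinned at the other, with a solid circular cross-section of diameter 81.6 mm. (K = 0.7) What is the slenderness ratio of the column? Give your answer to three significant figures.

λ ≈ 252

For a solid circle r = d/4 = 81.6/4 = 20.40 mm
L_e = K·L = 0.7 × 7.33 m = 5.131 m = 5131.0 mm
λ = L_e / r_min = 5131.0 / 20.40 = 252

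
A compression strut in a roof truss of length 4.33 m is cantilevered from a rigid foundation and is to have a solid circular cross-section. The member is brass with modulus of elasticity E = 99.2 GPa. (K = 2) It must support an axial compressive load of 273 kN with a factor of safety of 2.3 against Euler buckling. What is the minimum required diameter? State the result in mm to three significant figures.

d ≈ 177 mm

Required P_cr = n·P = 2.3 × 273 = 627.9 kN
L_e = K·L = 2 × 4.33 = 8.660 m
Required I = P_cr·L_e²/(π²E) = 6.279×10^5 × 8.660² / (π² × 9.92×10^10) = 4.810×10^-5 m⁴
I_req = 4.810×10^7 mm⁴
Solid circle: I = πd⁴/64  ⇒  d = (64I/π)^(1/4) = (64×4.810×10^7/π)^(1/4) = 177 mm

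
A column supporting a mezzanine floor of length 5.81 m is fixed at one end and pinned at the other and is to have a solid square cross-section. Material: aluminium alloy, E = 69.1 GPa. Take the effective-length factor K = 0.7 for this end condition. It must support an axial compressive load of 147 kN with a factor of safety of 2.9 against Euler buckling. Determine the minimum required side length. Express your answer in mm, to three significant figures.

Required P_cr = n·P = 2.9 × 147 = 426.3 kN
L_e = K·L = 0.7 × 5.81 = 4.067 m
Required I = P_cr·L_e²/(π²E) = 4.263×10^5 × 4.067² / (π² × 6.91×10^10) = 1.034×10^-5 m⁴
I_req = 1.034×10^7 mm⁴
Solid square: I = a⁴/12  ⇒  a = (12I)^(1/4) = (12×1.034×10^7)^(1/4) = 106 mm

a ≈ 106 mm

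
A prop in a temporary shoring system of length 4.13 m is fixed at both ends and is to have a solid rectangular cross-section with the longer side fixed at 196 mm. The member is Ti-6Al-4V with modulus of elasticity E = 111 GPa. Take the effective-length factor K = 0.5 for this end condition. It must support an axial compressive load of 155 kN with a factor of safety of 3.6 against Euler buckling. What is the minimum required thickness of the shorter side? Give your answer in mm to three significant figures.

Required P_cr = n·P = 3.6 × 155 = 558.0 kN
L_e = K·L = 0.5 × 4.13 = 2.065 m
Required I = P_cr·L_e²/(π²E) = 5.580×10^5 × 2.065² / (π² × 1.11×10^11) = 2.172×10^-6 m⁴
I_req = 2.172×10^6 mm⁴
Rectangle, weak axis: I_min = h·b³/12 with h = 196 mm fixed  ⇒  b = (12I/h)^(1/3) = 51.0 mm

b ≈ 51.0 mm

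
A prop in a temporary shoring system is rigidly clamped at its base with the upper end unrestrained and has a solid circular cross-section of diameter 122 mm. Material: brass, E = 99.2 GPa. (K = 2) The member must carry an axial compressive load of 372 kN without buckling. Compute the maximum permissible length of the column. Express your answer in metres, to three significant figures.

I = πd⁴/64 = π×122⁴/64 = 1.087×10^7 mm⁴
I = 1.087×10^-5 m⁴
At the buckling limit P_cr = P = 3.720×10^5 N
From P_cr = π²EI/(K·L)²:  L = (1/K)·√(π²EI/P_cr) = (1/2)·√(π²×9.92×10^10×1.087×10^-5/3.720×10^5)
L = 2.67 m

L_max ≈ 2.67 m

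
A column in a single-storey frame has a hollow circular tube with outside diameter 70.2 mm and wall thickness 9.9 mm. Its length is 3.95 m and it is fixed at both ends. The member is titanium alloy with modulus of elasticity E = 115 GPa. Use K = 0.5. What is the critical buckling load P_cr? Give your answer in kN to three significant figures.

Inner diameter d_i = 70.2 − 2×9.9 = 50.40 mm
I = π(d_o⁴ − d_i⁴)/64 = π(70.2⁴ − 50.40⁴)/64 = 8.754×10^5 mm⁴
I = 8.754×10^5 mm⁴ = 8.754×10^-7 m⁴
Effective length L_e = K·L = 0.5 × 3.95 = 1.975 m
P_cr = π²EI / L_e² = π² × 115×10⁹ × 8.754×10^-7 / 1.975² = 2.547×10^5 N

P_cr ≈ 255 kN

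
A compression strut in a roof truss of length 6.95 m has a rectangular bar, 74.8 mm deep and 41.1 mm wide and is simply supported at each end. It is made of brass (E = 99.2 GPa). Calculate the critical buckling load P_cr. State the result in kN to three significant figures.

P_cr ≈ 8.77 kN

Buckling occurs about the weak axis: I_min = h·b³/12 with b = 41.1 mm (the shorter side).
I_min = 74.8×41.1³/12 = 4.328×10^5 mm⁴
I = 4.328×10^5 mm⁴ = 4.328×10^-7 m⁴
Effective length L_e = K·L = 1 × 6.95 = 6.950 m
P_cr = π²EI / L_e² = π² × 99.2×10⁹ × 4.328×10^-7 / 6.950² = 8.772×10^3 N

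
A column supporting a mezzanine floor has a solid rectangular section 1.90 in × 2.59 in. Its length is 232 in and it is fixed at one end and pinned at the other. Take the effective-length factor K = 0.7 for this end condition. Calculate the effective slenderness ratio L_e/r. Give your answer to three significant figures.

Buckling occurs about the weak axis: I_min = h·b³/12 with b = 1.90 in (the shorter side).
I_min = 2.59×1.90³/12 = 1.480 in⁴
A = 4.921 in²;  r_min = √(I/A) = √(1.480/4.921) = 0.5485 in
L_e = K·L = 0.7 × 232 = 162.4 in
λ = L_e / r_min = 162.40 / 0.5485 = 296

λ ≈ 296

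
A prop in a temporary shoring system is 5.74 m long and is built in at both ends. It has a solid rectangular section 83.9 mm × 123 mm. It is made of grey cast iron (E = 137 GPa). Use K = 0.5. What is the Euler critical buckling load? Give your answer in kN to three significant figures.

Buckling occurs about the weak axis: I_min = h·b³/12 with b = 83.9 mm (the shorter side).
I_min = 123×83.9³/12 = 6.054×10^6 mm⁴
I = 6.054×10^6 mm⁴ = 6.054×10^-6 m⁴
Effective length L_e = K·L = 0.5 × 5.74 = 2.870 m
P_cr = π²EI / L_e² = π² × 137×10⁹ × 6.054×10^-6 / 2.870² = 9.937×10^5 N

P_cr ≈ 994 kN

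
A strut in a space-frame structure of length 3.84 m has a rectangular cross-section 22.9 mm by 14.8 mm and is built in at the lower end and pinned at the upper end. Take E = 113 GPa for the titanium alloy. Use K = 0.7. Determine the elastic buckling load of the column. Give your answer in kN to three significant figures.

P_cr ≈ 0.955 kN

Buckling occurs about the weak axis: I_min = h·b³/12 with b = 14.8 mm (the shorter side).
I_min = 22.9×14.8³/12 = 6.186×10^3 mm⁴
I = 6.186×10^3 mm⁴ = 6.186×10^-9 m⁴
Effective length L_e = K·L = 0.7 × 3.84 = 2.688 m
P_cr = π²EI / L_e² = π² × 113×10⁹ × 6.186×10^-9 / 2.688² = 954.9 N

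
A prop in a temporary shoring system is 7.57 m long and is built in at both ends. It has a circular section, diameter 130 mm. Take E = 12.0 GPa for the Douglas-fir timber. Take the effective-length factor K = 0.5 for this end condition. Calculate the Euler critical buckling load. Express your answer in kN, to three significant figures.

I = πd⁴/64 = π×130⁴/64 = 1.402×10^7 mm⁴
I = 1.402×10^7 mm⁴ = 1.402×10^-5 m⁴
Effective length L_e = K·L = 0.5 × 7.57 = 3.785 m
P_cr = π²EI / L_e² = π² × 12.0×10⁹ × 1.402×10^-5 / 3.785² = 1.159×10^5 N

P_cr ≈ 116 kN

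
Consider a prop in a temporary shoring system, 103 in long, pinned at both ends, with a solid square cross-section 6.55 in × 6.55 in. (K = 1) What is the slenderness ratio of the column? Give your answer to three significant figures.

λ ≈ 54.5

I = a⁴/12 = 6.55⁴/12 = 153.4 in⁴
A = 42.90 in²;  r_min = √(I/A) = √(153.4/42.90) = 1.891 in
L_e = K·L = 1 × 103 = 103.0 in
λ = L_e / r_min = 103.00 / 1.891 = 54.5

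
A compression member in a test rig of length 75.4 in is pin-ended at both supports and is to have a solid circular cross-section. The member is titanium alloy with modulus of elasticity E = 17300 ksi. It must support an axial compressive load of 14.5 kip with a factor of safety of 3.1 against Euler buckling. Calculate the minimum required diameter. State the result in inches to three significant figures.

d ≈ 2.35 in

Required P_cr = n·P = 3.1 × 14.5 = 44.95 kip
L_e = K·L = 1 × 75.4 = 75.40 in
Required I = P_cr·L_e²/(π²E) = 4.495×10^4 × 75.40² / (π² × 1.73×10^7) = 1.497 in⁴
Solid circle: I = πd⁴/64  ⇒  d = (64I/π)^(1/4) = (64×1.497/π)^(1/4) = 2.35 in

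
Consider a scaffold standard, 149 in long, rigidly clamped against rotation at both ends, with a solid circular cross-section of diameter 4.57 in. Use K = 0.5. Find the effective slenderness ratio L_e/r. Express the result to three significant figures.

For a solid circle r = d/4 = 4.57/4 = 1.142 in
L_e = K·L = 0.5 × 149 = 74.50 in
λ = L_e / r_min = 74.500 / 1.142 = 65.2

λ ≈ 65.2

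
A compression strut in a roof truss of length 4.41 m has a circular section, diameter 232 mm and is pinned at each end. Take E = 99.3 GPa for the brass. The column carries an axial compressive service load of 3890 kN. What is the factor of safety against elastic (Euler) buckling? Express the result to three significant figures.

I = πd⁴/64 = π×232⁴/64 = 1.422×10^8 mm⁴
I = 1.422×10^8 mm⁴ = 1.422×10^-4 m⁴
Effective length L_e = K·L = 1 × 4.41 = 4.410 m
P_cr = π²EI / L_e² = π² × 99.3×10⁹ × 1.422×10^-4 / 4.410² = 7.166×10^6 N
Factor of safety n = P_cr / P = 7166.3 / 3890 = 1.84

n ≈ 1.84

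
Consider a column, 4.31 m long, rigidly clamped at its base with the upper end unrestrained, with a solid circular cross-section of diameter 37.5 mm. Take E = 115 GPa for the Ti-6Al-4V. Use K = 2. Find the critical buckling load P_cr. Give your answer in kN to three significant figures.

I = πd⁴/64 = π×37.5⁴/64 = 9.707×10^4 mm⁴
I = 9.707×10^4 mm⁴ = 9.707×10^-8 m⁴
Effective length L_e = K·L = 2 × 4.31 = 8.620 m
P_cr = π²EI / L_e² = π² × 115×10⁹ × 9.707×10^-8 / 8.620² = 1.483×10^3 N

P_cr ≈ 1.48 kN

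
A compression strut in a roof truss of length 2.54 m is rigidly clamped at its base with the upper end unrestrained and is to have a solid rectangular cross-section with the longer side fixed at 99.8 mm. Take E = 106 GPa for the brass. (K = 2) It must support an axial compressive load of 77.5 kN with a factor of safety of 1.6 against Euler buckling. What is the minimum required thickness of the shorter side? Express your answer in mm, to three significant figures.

b ≈ 71.6 mm

Required P_cr = n·P = 1.6 × 77.5 = 124.0 kN
L_e = K·L = 2 × 2.54 = 5.080 m
Required I = P_cr·L_e²/(π²E) = 1.240×10^5 × 5.080² / (π² × 1.06×10^11) = 3.059×10^-6 m⁴
I_req = 3.059×10^6 mm⁴
Rectangle, weak axis: I_min = h·b³/12 with h = 99.8 mm fixed  ⇒  b = (12I/h)^(1/3) = 71.6 mm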